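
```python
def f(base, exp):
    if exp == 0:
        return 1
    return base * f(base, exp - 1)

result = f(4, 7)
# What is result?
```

f(4, 7) = 4 * 4 * 4 * 4 * 4 * 4 * 4 = 16384

Answer: 16384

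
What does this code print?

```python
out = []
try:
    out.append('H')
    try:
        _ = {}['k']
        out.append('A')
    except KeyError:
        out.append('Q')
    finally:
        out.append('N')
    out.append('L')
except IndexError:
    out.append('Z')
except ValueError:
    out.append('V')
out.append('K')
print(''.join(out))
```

Execution trace: 'H' (try body) → 'Q' (inner except KeyError) → 'N' (inner finally) → 'L' (try body, no exception) → 'K' (after the try/except). Output: HQNLK

Answer: HQNLK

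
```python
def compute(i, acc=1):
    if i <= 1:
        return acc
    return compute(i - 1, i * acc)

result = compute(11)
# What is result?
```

Accumulator trace (n, acc): (11, 1) -> (10, 11) -> (9, 110) -> (8, 990) -> (7, 7920) -> (6, 55440) -> (5, 332640) -> (4, 1663200) -> (3, 6652800) -> (2, 19958400) -> (1, 39916800) -> return 39916800

Answer: 39916800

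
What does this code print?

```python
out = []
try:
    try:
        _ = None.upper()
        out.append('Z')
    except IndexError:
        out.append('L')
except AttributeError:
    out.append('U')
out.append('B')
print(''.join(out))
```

Execution trace: 'U' (outer except AttributeError) → 'B' (after the try/except). Output: UB

Answer: UB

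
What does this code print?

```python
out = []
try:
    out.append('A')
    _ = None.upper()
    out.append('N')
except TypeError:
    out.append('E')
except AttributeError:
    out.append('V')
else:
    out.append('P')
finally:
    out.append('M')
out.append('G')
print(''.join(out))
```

Execution trace: 'A' (try body) → 'V' (except AttributeError) → 'M' (finally) → 'G' (after the try/except). Output: AVMG

Answer: AVMG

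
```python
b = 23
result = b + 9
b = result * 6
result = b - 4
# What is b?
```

Trace:
`b = 23` → b = 23
`result = b + 9` → result = 32
`b = result * 6` → b = 192
`result = b - 4` → result = 188
So b = 192

Answer: 192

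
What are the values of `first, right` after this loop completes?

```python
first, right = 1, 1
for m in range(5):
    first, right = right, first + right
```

Fibonacci: after 5 iterations
`first, right` takes the values: (1, 1) → (1, 2) → (2, 3) → (3, 5) → (5, 8) → (8, 13)

Answer: 8, 13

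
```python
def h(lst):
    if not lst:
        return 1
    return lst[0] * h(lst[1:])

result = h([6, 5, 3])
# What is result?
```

Product over [6, 5, 3] = 6 * 5 * 3 = 90

Answer: 90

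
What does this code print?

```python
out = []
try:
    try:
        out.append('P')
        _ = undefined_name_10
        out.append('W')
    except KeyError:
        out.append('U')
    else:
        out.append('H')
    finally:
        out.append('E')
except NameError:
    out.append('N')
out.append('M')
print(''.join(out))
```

Execution trace: 'P' (try body) → 'E' (finally) → 'N' (outer except NameError) → 'M' (after the try/except). Output: PENM

Answer: PENM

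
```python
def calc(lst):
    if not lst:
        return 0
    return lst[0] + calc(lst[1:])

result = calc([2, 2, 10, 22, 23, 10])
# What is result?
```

2 + 2 + 10 + 22 + 23 + 10 + 0 = 69

Answer: 69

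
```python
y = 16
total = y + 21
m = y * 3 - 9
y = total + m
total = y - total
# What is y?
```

Trace:
`y = 16` → y = 16
`total = y + 21` → total = 37
`m = y * 3 - 9` → m = 39
`y = total + m` → y = 76
`total = y - total` → total = 39
So y = 76

Answer: 76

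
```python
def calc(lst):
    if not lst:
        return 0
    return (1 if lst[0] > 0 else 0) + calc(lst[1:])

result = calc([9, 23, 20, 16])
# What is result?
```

Count of positive elements in [9, 23, 20, 16] = 4

Answer: 4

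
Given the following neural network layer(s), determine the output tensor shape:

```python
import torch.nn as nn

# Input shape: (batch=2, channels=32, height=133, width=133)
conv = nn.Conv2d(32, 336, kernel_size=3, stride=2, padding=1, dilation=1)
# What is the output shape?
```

Input: (2, 32, 133, 133) -> Output: (2, 336, 67, 67)

Answer: (2, 336, 67, 67)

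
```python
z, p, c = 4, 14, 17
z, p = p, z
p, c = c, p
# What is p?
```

Trace:
`z, p, c = 4, 14, 17` → z = 4; p = 14; c = 17
`z, p = p, z` → z = 14; p = 4
`p, c = c, p` → p = 17; c = 4
So p = 17

Answer: 17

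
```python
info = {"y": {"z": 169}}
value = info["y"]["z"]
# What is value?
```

Trace:
`info = {"y": {"z": 169}}` → info = {'y': {'z': 169}}
`value = info["y"]["z"]` → value = 169
So value = 169

Answer: 169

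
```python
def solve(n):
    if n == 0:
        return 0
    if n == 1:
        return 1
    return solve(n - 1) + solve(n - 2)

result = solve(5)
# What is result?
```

Build up from base cases: solve(0)=0, solve(1)=1, solve(2)=1, solve(3)=2, solve(4)=3, solve(5)=5

Answer: 5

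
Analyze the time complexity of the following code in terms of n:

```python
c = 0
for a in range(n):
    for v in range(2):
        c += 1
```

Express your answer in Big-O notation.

Each loop level contributes: n × 1. Multiplying the contributions gives O(n).

Answer: O(n)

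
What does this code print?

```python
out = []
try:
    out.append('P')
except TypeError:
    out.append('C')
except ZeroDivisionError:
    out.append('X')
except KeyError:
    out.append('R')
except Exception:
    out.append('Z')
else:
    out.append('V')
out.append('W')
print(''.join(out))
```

Execution trace: 'P' (try body, no exception) → 'V' (else) → 'W' (after the try/except). Output: PVW

Answer: PVW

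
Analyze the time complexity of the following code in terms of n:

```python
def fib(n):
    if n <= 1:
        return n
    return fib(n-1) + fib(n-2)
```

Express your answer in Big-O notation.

This is Recursive Fibonacci (naive). Time complexity: O(2^n).

Answer: O(2^n)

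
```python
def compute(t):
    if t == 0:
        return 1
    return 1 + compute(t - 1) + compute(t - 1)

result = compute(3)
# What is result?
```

compute(t) = 1 + 2·compute(t-1), compute(0)=1. Closed form: (1+1)·2^3 - 1 = 15.

Answer: 15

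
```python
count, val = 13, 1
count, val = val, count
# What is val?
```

Trace:
`count, val = 13, 1` → count = 13; val = 1
`count, val = val, count` → count = 1; val = 13
So val = 13

Answer: 13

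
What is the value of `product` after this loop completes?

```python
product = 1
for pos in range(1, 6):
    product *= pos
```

5! = 120
`product` takes the values: 1 → 2 → 6 → 24 → 120

Answer: 120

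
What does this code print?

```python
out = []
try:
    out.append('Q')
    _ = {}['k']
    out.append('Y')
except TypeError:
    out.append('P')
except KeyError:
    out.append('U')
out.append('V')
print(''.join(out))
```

Execution trace: 'Q' (try body) → 'U' (except KeyError) → 'V' (after the try/except). Output: QUV

Answer: QUV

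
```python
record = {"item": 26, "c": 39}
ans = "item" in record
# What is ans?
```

Trace:
`record = {"item": 26, "c": 39}` → record = {'item': 26, 'c': 39}
`ans = "item" in record` → ans = True
So ans = True

Answer: True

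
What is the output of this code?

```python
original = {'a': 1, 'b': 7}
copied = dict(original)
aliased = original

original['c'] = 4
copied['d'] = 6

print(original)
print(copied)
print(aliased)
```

Key concept: dict() creates copy, assignment creates alias.
Step by step:
`original = {'a': 1, 'b': 7}` → original = {'a': 1, 'b': 7}
`copied = dict(original)` → copied = {'a': 1, 'b': 7}
`aliased = original` → aliased = {'a': 1, 'b': 7} (same object as original)
`original['c'] = 4` → original = {'a': 1, 'b': 7, 'c': 4} (same object as aliased); aliased = {'a': 1, 'b': 7, 'c': 4} (same object as original)
`copied['d'] = 6` → copied = {'a': 1, 'b': 7, 'd': 6}
`print(original)` → prints {'a': 1, 'b': 7, 'c': 4}
`print(copied)` → prints {'a': 1, 'b': 7, 'd': 6}
`print(aliased)` → prints {'a': 1, 'b': 7, 'c': 4}

Answer:
{'a': 1, 'b': 7, 'c': 4}
{'a': 1, 'b': 7, 'd': 6}
{'a': 1, 'b': 7, 'c': 4}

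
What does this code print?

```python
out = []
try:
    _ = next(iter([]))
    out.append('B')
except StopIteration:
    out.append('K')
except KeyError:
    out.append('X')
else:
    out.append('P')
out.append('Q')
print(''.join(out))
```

Execution trace: 'K' (except StopIteration) → 'Q' (after the try/except). Output: KQ

Answer: KQ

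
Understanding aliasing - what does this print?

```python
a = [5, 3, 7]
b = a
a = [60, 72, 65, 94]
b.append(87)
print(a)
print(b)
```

Key concept: rebinding vs mutation: a is rebound to a new list, b still points at the original.
Step by step:
`a = [5, 3, 7]` → a = [5, 3, 7]
`b = a` → b = [5, 3, 7] (same object as a)
`a = [60, 72, 65, 94]` → a = [60, 72, 65, 94]
`b.append(87)` → b = [5, 3, 7, 87]
`print(a)` → prints [60, 72, 65, 94]
`print(b)` → prints [5, 3, 7, 87]

Answer:
[60, 72, 65, 94]
[5, 3, 7, 87]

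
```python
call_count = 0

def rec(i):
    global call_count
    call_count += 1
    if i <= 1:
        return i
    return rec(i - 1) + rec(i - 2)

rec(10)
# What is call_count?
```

Calls(i) = 1 + Calls(i-1) + Calls(i-2); Calls(0)=Calls(1)=1. For i=10 this gives 177.

Answer: 177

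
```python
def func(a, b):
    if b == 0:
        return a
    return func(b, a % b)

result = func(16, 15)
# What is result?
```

func(16, 15) -> func(15, 1) -> func(1, 0) -> 1

Answer: 1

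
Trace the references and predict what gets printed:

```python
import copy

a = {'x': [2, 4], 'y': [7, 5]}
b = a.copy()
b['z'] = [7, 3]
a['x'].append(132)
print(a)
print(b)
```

Key concept: shallow copy of dict with mutable values.
Step by step:
`a = {'x': [2, 4], 'y': [7, 5]}` → a = {'x': [2, 4], 'y': [7, 5]}
`b = a.copy()` → b = {'x': [2, 4], 'y': [7, 5]}
`b['z'] = [7, 3]` → b = {'x': [2, 4], 'y': [7, 5], 'z': [7, 3]}
`a['x'].append(132)` → a = {'x': [2, 4, 132], 'y': [7, 5]}; b = {'x': [2, 4, 132], 'y': [7, 5], 'z': [7, 3]}
`print(a)` → prints {'x': [2, 4, 132], 'y': [7, 5]}
`print(b)` → prints {'x': [2, 4, 132], 'y': [7, 5], 'z': [7, 3]}

Answer:
{'x': [2, 4, 132], 'y': [7, 5]}
{'x': [2, 4, 132], 'y': [7, 5], 'z': [7, 3]}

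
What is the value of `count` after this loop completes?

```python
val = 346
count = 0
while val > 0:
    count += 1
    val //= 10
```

Count digits by repeated division by 10
`count` takes the values: 0 → 1 → 2 → 3

Answer: 3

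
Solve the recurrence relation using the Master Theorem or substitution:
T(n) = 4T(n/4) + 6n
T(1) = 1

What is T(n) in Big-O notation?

By Master Theorem: a=4, b=4, f(n)=6n. Since log_4(4) = 1 and f(n) = Θ(n^1), Case 2 applies. T(n) = O(n log n).

Answer: O(n log n)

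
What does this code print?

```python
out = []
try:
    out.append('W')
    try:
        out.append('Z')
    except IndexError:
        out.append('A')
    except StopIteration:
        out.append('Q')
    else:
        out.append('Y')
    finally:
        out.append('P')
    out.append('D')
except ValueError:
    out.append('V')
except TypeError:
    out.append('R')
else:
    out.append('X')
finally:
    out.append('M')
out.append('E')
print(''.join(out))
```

Execution trace: 'W' (try body) → 'Z' (inner try body, no exception) → 'Y' (inner else) → 'P' (inner finally) → 'D' (try body, no exception) → 'X' (else) → 'M' (finally) → 'E' (after the try/except). Output: WZYPDXME

Answer: WZYPDXME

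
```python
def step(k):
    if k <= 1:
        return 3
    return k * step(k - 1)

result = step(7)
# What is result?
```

step(7) = 7 * 6 * 5 * 4 * 3 * 2 * 3 = 15120

Answer: 15120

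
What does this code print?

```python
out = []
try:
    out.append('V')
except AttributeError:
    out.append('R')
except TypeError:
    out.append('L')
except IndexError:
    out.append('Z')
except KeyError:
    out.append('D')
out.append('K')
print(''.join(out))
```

Execution trace: 'V' (try body, no exception) → 'K' (after the try/except). Output: VK

Answer: VK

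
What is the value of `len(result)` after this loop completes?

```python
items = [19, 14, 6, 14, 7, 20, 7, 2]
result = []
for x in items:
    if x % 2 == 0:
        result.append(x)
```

Count even numbers in [19, 14, 6, 14, 7, 20, 7, 2]
`result` takes the values: [] → [14] → [14, 6] → [14, 6, 14] → [14, 6, 14, 20] → [14, 6, 14, 20, 2]
So `len(result)` = 5

Answer: 5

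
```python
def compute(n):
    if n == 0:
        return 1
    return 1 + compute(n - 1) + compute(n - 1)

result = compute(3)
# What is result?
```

compute(n) = 1 + 2·compute(n-1), compute(0)=1. Closed form: (1+1)·2^3 - 1 = 15.

Answer: 15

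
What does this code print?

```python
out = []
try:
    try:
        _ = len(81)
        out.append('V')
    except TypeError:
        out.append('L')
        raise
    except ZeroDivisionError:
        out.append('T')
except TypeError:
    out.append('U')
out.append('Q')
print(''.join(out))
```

Execution trace: 'L' (inner except TypeError) → 'U' (outer except TypeError) → 'Q' (after the try/except). Output: LUQ

Answer: LUQ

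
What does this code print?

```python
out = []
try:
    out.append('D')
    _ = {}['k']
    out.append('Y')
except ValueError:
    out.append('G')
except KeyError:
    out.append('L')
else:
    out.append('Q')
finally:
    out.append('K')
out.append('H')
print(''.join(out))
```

Execution trace: 'D' (try body) → 'L' (except KeyError) → 'K' (finally) → 'H' (after the try/except). Output: DLKH

Answer: DLKH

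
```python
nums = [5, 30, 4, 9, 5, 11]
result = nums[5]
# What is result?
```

Trace:
`nums = [5, 30, 4, 9, 5, 11]` → nums = [5, 30, 4, 9, 5, 11]
`result = nums[5]` → result = 11
So result = 11

Answer: 11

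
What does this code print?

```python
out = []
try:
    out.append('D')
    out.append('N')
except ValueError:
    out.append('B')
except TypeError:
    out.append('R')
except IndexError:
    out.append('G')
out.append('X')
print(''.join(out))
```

Execution trace: 'D' (try body) → 'N' (try body, no exception) → 'X' (after the try/except). Output: DNX

Answer: DNX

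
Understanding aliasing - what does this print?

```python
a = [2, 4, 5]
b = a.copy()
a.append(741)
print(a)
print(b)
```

Key concept: list.copy() creates independent copy.
Step by step:
`a = [2, 4, 5]` → a = [2, 4, 5]
`b = a.copy()` → b = [2, 4, 5]
`a.append(741)` → a = [2, 4, 5, 741]
`print(a)` → prints [2, 4, 5, 741]
`print(b)` → prints [2, 4, 5]

Answer:
[2, 4, 5, 741]
[2, 4, 5]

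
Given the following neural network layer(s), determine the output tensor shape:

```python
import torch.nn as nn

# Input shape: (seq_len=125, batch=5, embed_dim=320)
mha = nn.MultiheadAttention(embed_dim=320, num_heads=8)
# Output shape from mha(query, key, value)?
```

Input: (125, 5, 320) -> Output: (125, 5, 320)

Answer: (125, 5, 320)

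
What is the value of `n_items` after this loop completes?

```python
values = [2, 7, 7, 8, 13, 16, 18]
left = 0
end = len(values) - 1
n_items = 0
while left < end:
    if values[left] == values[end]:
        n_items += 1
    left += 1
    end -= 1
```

Count matching pairs from ends
`n_items` takes the values: 0

Answer: 0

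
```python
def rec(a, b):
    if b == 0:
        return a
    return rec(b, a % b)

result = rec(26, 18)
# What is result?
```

rec(26, 18) -> rec(18, 8) -> rec(8, 2) -> rec(2, 0) -> 2

Answer: 2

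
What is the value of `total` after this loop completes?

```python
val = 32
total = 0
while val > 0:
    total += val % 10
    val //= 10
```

Sum digits of 32
`total` takes the values: 0 → 2 → 5

Answer: 5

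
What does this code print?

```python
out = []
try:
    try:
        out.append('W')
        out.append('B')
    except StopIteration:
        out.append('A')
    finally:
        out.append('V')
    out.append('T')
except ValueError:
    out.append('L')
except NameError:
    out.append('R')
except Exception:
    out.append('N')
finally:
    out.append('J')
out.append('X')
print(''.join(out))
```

Execution trace: 'W' (inner try body) → 'B' (inner try body, no exception) → 'V' (inner finally) → 'T' (try body, no exception) → 'J' (finally) → 'X' (after the try/except). Output: WBVTJX

Answer: WBVTJX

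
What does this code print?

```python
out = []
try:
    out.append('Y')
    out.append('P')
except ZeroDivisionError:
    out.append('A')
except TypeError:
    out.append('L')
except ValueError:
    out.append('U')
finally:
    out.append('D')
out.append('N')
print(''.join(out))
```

Execution trace: 'Y' (try body) → 'P' (try body, no exception) → 'D' (finally) → 'N' (after the try/except). Output: YPDN

Answer: YPDN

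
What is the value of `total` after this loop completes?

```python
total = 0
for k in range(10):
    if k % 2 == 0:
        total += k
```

Sum of even numbers 0 to 9
`total` takes the values: 0 → 2 → 6 → 12 → 20

Answer: 20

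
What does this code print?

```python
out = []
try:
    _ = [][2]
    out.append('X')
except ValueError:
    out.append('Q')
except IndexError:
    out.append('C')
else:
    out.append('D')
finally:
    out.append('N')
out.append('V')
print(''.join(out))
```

Execution trace: 'C' (except IndexError) → 'N' (finally) → 'V' (after the try/except). Output: CNV

Answer: CNV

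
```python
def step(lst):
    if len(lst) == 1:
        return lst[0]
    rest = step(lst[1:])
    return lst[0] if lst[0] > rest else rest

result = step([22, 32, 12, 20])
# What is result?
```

Recursive max over [22, 32, 12, 20] = 32

Answer: 32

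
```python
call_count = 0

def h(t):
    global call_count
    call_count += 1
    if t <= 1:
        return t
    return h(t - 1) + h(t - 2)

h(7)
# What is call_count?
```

Calls(t) = 1 + Calls(t-1) + Calls(t-2); Calls(0)=Calls(1)=1. For t=7 this gives 41.

Answer: 41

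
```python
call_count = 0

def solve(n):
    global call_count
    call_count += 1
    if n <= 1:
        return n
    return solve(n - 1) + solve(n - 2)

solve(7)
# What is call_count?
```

Calls(n) = 1 + Calls(n-1) + Calls(n-2); Calls(0)=Calls(1)=1. For n=7 this gives 41.

Answer: 41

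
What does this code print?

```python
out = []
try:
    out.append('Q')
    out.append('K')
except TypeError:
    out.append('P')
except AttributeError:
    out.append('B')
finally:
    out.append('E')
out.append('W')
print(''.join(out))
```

Execution trace: 'Q' (try body) → 'K' (try body, no exception) → 'E' (finally) → 'W' (after the try/except). Output: QKEW

Answer: QKEW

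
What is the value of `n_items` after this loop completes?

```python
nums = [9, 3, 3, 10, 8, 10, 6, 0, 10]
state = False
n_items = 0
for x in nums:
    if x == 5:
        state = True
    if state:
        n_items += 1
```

Count elements after first 5 in [9, 3, 3, 10, 8, 10, 6, 0, 10]
`n_items` takes the values: 0

Answer: 0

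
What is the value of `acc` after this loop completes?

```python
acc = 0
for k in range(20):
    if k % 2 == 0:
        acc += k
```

Sum of even numbers 0 to 19
`acc` takes the values: 0 → 2 → 6 → 12 → 20 → 30 → 42 → 56 → 72 → 90

Answer: 90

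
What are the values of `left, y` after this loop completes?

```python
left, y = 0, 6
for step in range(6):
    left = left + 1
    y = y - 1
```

left goes 0→6, y goes 6→0
`left, y` takes the values: (0, 6) → (1, 6) → (1, 5) → (2, 5) → (2, 4) → (3, 4) → (3, 3) → (4, 3) → (4, 2) → (5, 2) → (5, 1) → (6, 1) → (6, 0)

Answer: 6, 0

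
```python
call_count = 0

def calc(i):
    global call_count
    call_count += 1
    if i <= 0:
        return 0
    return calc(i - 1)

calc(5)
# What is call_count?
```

Linear recursion stepping by 1: 6 calls from i=5 down to ≤0.

Answer: 6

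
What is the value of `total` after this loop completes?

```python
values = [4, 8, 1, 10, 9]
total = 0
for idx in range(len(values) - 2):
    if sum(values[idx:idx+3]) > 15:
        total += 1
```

Count windows with sum > 15
`total` takes the values: 0 → 1 → 2

Answer: 2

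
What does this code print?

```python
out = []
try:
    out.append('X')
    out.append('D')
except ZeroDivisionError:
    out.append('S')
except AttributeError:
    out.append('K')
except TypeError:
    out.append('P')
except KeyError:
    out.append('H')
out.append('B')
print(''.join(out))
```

Execution trace: 'X' (try body) → 'D' (try body, no exception) → 'B' (after the try/except). Output: XDB

Answer: XDB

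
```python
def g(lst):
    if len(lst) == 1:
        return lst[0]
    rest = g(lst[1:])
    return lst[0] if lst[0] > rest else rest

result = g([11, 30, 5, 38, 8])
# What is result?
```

Recursive max over [11, 30, 5, 38, 8] = 38

Answer: 38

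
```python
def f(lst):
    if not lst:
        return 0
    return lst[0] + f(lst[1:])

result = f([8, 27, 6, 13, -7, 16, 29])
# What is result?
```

8 + 27 + 6 + 13 + (-7) + 16 + 29 + 0 = 92

Answer: 92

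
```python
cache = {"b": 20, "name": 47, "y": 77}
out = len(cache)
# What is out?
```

Trace:
`cache = {"b": 20, "name": 47, "y": 77}` → cache = {'b': 20, 'name': 47, 'y': 77}
`out = len(cache)` → out = 3
So out = 3

Answer: 3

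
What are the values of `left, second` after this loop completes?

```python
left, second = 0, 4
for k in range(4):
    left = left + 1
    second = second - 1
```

left goes 0→4, second goes 4→0
`left, second` takes the values: (0, 4) → (1, 4) → (1, 3) → (2, 3) → (2, 2) → (3, 2) → (3, 1) → (4, 1) → (4, 0)

Answer: 4, 0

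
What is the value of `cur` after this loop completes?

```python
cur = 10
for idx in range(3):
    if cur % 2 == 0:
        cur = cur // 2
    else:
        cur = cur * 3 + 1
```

Collatz-style transformation from 10
`cur` takes the values: 10 → 5 → 16 → 8

Answer: 8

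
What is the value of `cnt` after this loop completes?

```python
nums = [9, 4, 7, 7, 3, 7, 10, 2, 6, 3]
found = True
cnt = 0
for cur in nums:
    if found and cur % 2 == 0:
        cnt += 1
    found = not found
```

Count even values at even positions
`cnt` takes the values: 0 → 1 → 2

Answer: 2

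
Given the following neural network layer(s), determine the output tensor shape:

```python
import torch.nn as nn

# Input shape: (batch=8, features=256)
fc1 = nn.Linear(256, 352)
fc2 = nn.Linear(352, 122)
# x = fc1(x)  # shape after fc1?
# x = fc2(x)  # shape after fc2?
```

Input: (8, 256) -> after fc1: (8, 352) -> Output: (8, 122)

Answer: (8, 122)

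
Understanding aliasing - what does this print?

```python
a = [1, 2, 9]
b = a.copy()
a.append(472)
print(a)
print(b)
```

Key concept: list.copy() creates independent copy.
Step by step:
`a = [1, 2, 9]` → a = [1, 2, 9]
`b = a.copy()` → b = [1, 2, 9]
`a.append(472)` → a = [1, 2, 9, 472]
`print(a)` → prints [1, 2, 9, 472]
`print(b)` → prints [1, 2, 9]

Answer:
[1, 2, 9, 472]
[1, 2, 9]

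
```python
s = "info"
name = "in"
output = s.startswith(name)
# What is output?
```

Trace:
`s = "info"` → s = 'info'
`name = "in"` → name = 'in'
`output = s.startswith(name)` → output = True
So output = True

Answer: True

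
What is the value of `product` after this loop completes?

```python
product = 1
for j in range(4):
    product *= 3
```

3^4 = 81
`product` takes the values: 1 → 3 → 9 → 27 → 81

Answer: 81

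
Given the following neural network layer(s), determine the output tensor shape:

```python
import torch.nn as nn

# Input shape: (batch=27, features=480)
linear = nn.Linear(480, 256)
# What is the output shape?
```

Input: (27, 480) -> Output: (27, 256)

Answer: (27, 256)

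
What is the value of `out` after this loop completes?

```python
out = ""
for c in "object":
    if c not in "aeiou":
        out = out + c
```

Remove vowels from 'object'
`out` takes the values: "" → "b" → "bj" → "bjc" → "bjct"

Answer: "bjct"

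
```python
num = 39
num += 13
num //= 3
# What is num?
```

Trace:
`num = 39` → num = 39
`num += 13` → num = 52
`num //= 3` → num = 17
So num = 17

Answer: 17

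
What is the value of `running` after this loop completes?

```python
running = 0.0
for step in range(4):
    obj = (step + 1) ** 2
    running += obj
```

Sum of squared losses 1² + 2² + ... + 4²
`running` takes the values: 0.0 → 1.0 → 5.0 → 14.0 → 30.0

Answer: 30.0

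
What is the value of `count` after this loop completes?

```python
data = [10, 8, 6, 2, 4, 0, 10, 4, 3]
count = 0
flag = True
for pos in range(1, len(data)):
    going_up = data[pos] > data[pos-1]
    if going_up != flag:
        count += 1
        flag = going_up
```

Count direction changes in [10, 8, 6, 2, 4, 0, 10, 4, 3]
`count` takes the values: 0 → 1 → 2 → 3 → 4 → 5

Answer: 5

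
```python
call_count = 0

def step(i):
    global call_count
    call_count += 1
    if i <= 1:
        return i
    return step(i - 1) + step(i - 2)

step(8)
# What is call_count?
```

Calls(i) = 1 + Calls(i-1) + Calls(i-2); Calls(0)=Calls(1)=1. For i=8 this gives 67.

Answer: 67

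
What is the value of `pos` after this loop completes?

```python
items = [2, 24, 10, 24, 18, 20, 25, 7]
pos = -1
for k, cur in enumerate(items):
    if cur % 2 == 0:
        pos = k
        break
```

First even number index in [2, 24, 10, 24, 18, 20, 25, 7]
`pos` takes the values: -1 → 0

Answer: 0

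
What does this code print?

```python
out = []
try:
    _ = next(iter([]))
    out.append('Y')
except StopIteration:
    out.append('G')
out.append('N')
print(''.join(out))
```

Execution trace: 'G' (except StopIteration) → 'N' (after the try/except). Output: GN

Answer: GN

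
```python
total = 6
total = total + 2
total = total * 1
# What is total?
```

Trace:
`total = 6` → total = 6
`total = total + 2` → total = 8
`total = total * 1` → total = 8
So total = 8

Answer: 8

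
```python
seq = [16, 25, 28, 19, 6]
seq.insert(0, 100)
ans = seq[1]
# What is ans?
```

Trace:
`seq = [16, 25, 28, 19, 6]` → seq = [16, 25, 28, 19, 6]
`seq.insert(0, 100)` → seq = [100, 16, 25, 28, 19, 6]
`ans = seq[1]` → ans = 16
So ans = 16

Answer: 16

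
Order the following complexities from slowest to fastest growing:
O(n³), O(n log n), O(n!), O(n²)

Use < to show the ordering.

Ordered by growth rate: O(n log n) < O(n²) < O(n³) < O(n!)

Answer: O(n log n) < O(n²) < O(n³) < O(n!)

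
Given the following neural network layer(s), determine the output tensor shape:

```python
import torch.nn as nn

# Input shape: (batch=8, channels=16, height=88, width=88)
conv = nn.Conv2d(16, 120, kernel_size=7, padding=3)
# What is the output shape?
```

Input: (8, 16, 88, 88) -> Output: (8, 120, 88, 88)

Answer: (8, 120, 88, 88)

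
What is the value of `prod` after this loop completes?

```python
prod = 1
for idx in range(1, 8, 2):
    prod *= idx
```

Product of 1, 3, 5, ... up to 7
`prod` takes the values: 1 → 3 → 15 → 105

Answer: 105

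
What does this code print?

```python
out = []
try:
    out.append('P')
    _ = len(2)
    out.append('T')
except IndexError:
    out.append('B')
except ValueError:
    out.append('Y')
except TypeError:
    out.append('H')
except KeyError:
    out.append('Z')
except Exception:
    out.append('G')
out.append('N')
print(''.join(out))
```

Execution trace: 'P' (try body) → 'H' (except TypeError) → 'N' (after the try/except). Output: PHN

Answer: PHN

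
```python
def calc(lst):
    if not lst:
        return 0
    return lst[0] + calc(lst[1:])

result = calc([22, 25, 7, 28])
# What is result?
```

22 + 25 + 7 + 28 + 0 = 82

Answer: 82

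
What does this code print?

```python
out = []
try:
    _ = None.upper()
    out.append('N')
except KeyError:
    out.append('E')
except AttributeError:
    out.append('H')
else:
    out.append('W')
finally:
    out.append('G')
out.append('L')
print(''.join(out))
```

Execution trace: 'H' (except AttributeError) → 'G' (finally) → 'L' (after the try/except). Output: HGL

Answer: HGL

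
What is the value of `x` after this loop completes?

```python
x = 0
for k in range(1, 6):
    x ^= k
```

XOR of 1 to 5
`x` takes the values: 0 → 1 → 3 → 0 → 4 → 1

Answer: 1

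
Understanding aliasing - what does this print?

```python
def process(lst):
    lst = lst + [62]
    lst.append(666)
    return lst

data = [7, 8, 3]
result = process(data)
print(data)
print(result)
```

Key concept: rebinding parameter vs mutation.
Step by step:
`data = [7, 8, 3]` → data = [7, 8, 3]
`result = process(data)` → result = [7, 8, 3, 62, 666]
`print(data)` → prints [7, 8, 3]
`print(result)` → prints [7, 8, 3, 62, 666]

Answer:
[7, 8, 3]
[7, 8, 3, 62, 666]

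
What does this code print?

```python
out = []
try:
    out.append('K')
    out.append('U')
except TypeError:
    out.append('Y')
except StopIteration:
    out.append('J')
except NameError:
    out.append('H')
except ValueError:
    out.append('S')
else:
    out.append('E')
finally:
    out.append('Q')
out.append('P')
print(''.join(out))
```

Execution trace: 'K' (try body) → 'U' (try body, no exception) → 'E' (else) → 'Q' (finally) → 'P' (after the try/except). Output: KUEQP

Answer: KUEQP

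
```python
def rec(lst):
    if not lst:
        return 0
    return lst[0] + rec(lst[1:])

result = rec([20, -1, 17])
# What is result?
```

20 + (-1) + 17 + 0 = 36

Answer: 36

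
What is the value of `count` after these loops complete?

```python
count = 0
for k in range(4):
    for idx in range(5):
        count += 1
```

4 * 5 = 20
`count` takes the values: 0 → 1 → 2 → 3 → 4 → 5 → 6 → 7 → 8 → 9 → 10 → 11 → 12 → 13 → 14 → 15 → 16 → 17 → 18 → 19 → 20

Answer: 20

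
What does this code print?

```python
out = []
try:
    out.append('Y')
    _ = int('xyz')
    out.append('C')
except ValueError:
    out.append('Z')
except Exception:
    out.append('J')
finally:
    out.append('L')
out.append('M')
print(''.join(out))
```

Execution trace: 'Y' (try body) → 'Z' (except ValueError) → 'L' (finally) → 'M' (after the try/except). Output: YZLM

Answer: YZLM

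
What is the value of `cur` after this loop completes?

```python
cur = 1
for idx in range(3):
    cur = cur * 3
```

Multiply by 3, 3 times: 1 * 3^3 = 27
`cur` takes the values: 1 → 3 → 9 → 27

Answer: 27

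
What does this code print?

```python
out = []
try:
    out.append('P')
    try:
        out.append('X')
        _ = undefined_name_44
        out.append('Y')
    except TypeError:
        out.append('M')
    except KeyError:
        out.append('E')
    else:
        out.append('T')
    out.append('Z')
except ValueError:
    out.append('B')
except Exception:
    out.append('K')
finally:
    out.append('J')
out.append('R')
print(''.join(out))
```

Execution trace: 'P' (try body) → 'X' (inner try body) → 'K' (except Exception) → 'J' (finally) → 'R' (after the try/except). Output: PXKJR

Answer: PXKJR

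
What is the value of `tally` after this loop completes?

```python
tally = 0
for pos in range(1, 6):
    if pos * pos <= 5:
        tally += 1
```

Count numbers where pos² ≤ 5
`tally` takes the values: 0 → 1 → 2

Answer: 2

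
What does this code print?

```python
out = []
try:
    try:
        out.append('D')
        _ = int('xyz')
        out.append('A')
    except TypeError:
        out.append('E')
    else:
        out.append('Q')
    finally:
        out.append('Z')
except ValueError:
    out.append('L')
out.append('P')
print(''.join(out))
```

Execution trace: 'D' (try body) → 'Z' (finally) → 'L' (outer except ValueError) → 'P' (after the try/except). Output: DZLP

Answer: DZLP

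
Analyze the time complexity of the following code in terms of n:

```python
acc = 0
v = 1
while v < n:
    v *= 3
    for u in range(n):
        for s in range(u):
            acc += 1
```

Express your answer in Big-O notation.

Each loop level contributes: log n × n × n. Multiplying the contributions gives O(n^2 log n).

Answer: O(n^2 log n)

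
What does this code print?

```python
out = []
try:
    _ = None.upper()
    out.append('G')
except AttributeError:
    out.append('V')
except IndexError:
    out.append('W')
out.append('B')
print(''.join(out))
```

Execution trace: 'V' (except AttributeError) → 'B' (after the try/except). Output: VB

Answer: VB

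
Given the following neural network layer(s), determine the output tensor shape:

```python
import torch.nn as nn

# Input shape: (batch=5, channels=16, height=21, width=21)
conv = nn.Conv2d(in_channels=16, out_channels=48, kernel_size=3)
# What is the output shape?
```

Input: (5, 16, 21, 21) -> Output: (5, 48, 19, 19)

Answer: (5, 48, 19, 19)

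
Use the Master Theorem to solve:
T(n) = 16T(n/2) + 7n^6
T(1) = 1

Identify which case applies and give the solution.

a=16, b=2, f(n)=7n^6. log_2(16) = 4. Since c=6 > 4 and the regularity condition holds (16(n/2)^6 = (16/2^6)n^6 with 16/2^6 < 1), Case 3 applies: T(n) = Θ(f(n)) = O(n^6).

Answer: O(n^6) - Case 3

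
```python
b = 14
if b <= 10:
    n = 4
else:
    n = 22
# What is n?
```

Trace:
`b = 14` → b = 14
`if b <= 10: ...` → b <= 10 is False, take else branch → n = 22
So n = 22

Answer: 22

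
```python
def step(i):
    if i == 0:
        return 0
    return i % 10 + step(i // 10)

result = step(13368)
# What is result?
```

Sum of digits of 13368: 8 + 6 + 3 + 3 + 1 = 21

Answer: 21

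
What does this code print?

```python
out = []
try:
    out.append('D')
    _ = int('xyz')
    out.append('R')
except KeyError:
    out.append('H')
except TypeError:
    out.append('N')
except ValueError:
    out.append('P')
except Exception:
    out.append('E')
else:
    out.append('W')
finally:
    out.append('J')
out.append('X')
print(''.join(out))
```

Execution trace: 'D' (try body) → 'P' (except ValueError) → 'J' (finally) → 'X' (after the try/except). Output: DPJX

Answer: DPJX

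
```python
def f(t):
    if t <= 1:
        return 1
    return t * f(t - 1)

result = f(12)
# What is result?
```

f(12) = 12 * 11 * 10 * 9 * 8 * 7 * 6 * 5 * 4 * 3 * 2 * 1 = 479001600

Answer: 479001600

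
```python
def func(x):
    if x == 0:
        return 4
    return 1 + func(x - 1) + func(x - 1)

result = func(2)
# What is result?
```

func(x) = 1 + 2·func(x-1), func(0)=4. Closed form: (4+1)·2^2 - 1 = 19.

Answer: 19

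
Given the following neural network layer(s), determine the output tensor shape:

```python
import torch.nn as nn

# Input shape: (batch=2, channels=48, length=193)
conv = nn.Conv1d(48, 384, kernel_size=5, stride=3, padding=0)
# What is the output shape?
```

Input: (2, 48, 193) -> Output: (2, 384, 63)

Answer: (2, 384, 63)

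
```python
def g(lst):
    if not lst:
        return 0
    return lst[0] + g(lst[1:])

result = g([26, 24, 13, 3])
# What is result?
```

26 + 24 + 13 + 3 + 0 = 66

Answer: 66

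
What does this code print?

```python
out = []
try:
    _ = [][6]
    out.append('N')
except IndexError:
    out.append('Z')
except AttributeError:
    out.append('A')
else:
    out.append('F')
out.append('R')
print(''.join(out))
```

Execution trace: 'Z' (except IndexError) → 'R' (after the try/except). Output: ZR

Answer: ZR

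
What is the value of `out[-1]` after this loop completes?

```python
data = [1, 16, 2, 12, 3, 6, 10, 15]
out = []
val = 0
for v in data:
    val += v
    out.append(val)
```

Cumulative sum ends at 65
`out` takes the values: [] → [1] → [1, 17] → [1, 17, 19] → [1, 17, 19, 31] → [1, 17, 19, 31, 34] → [1, 17, 19, 31, 34, 40] → [1, 17, 19, 31, 34, 40, 50] → [1, 17, 19, 31, 34, 40, 50, 65]
So `out[-1]` = 65

Answer: 65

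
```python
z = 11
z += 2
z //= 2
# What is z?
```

Trace:
`z = 11` → z = 11
`z += 2` → z = 13
`z //= 2` → z = 6
So z = 6

Answer: 6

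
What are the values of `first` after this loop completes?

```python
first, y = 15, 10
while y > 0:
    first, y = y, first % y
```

GCD of 15 and 10
`first` takes the values: 15 → 10 → 5

Answer: 5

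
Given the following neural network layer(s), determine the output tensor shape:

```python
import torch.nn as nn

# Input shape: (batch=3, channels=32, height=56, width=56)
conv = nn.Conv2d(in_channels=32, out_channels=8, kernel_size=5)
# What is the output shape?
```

Input: (3, 32, 56, 56) -> Output: (3, 8, 52, 52)

Answer: (3, 8, 52, 52)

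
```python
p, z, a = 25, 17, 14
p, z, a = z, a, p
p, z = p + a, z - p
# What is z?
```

Trace:
`p, z, a = 25, 17, 14` → p = 25; z = 17; a = 14
`p, z, a = z, a, p` → p = 17; z = 14; a = 25
`p, z = p + a, z - p` → p = 42; z = -3
So z = -3

Answer: -3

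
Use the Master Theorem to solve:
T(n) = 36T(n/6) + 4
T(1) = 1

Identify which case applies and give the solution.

a=36, b=6, f(n)=4. log_6(36) = 2. Since c=0 < 2, Case 1 applies: T(n) = Θ(n^log_b(a)) = O(n^2).

Answer: O(n^2) - Case 1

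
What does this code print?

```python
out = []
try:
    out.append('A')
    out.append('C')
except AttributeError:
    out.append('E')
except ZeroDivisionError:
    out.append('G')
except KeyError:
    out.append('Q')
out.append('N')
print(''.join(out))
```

Execution trace: 'A' (try body) → 'C' (try body, no exception) → 'N' (after the try/except). Output: ACN

Answer: ACN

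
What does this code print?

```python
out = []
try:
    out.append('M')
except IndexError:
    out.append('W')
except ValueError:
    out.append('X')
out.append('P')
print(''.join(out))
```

Execution trace: 'M' (try body, no exception) → 'P' (after the try/except). Output: MP

Answer: MP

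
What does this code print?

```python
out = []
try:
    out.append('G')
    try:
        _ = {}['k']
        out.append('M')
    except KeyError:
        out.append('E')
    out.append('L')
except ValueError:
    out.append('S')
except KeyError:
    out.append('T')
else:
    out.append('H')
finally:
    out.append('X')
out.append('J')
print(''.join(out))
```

Execution trace: 'G' (try body) → 'E' (inner except KeyError) → 'L' (try body, no exception) → 'H' (else) → 'X' (finally) → 'J' (after the try/except). Output: GELHXJ

Answer: GELHXJ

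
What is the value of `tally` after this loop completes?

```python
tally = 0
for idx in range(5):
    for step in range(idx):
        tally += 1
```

Triangle number: 0+1+2+...+4
`tally` takes the values: 0 → 1 → 2 → 3 → 4 → 5 → 6 → 7 → 8 → 9 → 10

Answer: 10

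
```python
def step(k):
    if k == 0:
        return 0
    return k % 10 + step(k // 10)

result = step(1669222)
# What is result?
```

Sum of digits of 1669222: 2 + 2 + 2 + 9 + 6 + 6 + 1 = 28

Answer: 28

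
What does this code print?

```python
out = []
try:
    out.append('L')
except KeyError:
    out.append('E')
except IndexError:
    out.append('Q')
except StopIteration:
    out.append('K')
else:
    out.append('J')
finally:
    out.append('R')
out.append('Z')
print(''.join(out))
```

Execution trace: 'L' (try body, no exception) → 'J' (else) → 'R' (finally) → 'Z' (after the try/except). Output: LJRZ

Answer: LJRZ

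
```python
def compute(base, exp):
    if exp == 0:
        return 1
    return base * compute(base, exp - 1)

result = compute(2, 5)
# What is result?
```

compute(2, 5) = 2 * 2 * 2 * 2 * 2 = 32

Answer: 32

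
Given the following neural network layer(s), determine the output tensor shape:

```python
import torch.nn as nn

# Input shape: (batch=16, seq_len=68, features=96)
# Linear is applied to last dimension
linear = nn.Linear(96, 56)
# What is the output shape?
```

Input: (16, 68, 96) -> Output: (16, 68, 56)

Answer: (16, 68, 56)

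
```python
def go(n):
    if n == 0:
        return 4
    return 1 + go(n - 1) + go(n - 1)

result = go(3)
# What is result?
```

go(n) = 1 + 2·go(n-1), go(0)=4. Closed form: (4+1)·2^3 - 1 = 39.

Answer: 39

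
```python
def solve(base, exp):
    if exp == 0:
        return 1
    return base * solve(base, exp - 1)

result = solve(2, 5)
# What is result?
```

solve(2, 5) = 2 * 2 * 2 * 2 * 2 = 32

Answer: 32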